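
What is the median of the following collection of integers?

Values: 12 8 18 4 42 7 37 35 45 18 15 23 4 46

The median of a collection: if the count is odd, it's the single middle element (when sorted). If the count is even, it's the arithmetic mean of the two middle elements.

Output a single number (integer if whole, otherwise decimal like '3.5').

Step 1: insert 12 -> lo=[12] (size 1, max 12) hi=[] (size 0) -> median=12
Step 2: insert 8 -> lo=[8] (size 1, max 8) hi=[12] (size 1, min 12) -> median=10
Step 3: insert 18 -> lo=[8, 12] (size 2, max 12) hi=[18] (size 1, min 18) -> median=12
Step 4: insert 4 -> lo=[4, 8] (size 2, max 8) hi=[12, 18] (size 2, min 12) -> median=10
Step 5: insert 42 -> lo=[4, 8, 12] (size 3, max 12) hi=[18, 42] (size 2, min 18) -> median=12
Step 6: insert 7 -> lo=[4, 7, 8] (size 3, max 8) hi=[12, 18, 42] (size 3, min 12) -> median=10
Step 7: insert 37 -> lo=[4, 7, 8, 12] (size 4, max 12) hi=[18, 37, 42] (size 3, min 18) -> median=12
Step 8: insert 35 -> lo=[4, 7, 8, 12] (size 4, max 12) hi=[18, 35, 37, 42] (size 4, min 18) -> median=15
Step 9: insert 45 -> lo=[4, 7, 8, 12, 18] (size 5, max 18) hi=[35, 37, 42, 45] (size 4, min 35) -> median=18
Step 10: insert 18 -> lo=[4, 7, 8, 12, 18] (size 5, max 18) hi=[18, 35, 37, 42, 45] (size 5, min 18) -> median=18
Step 11: insert 15 -> lo=[4, 7, 8, 12, 15, 18] (size 6, max 18) hi=[18, 35, 37, 42, 45] (size 5, min 18) -> median=18
Step 12: insert 23 -> lo=[4, 7, 8, 12, 15, 18] (size 6, max 18) hi=[18, 23, 35, 37, 42, 45] (size 6, min 18) -> median=18
Step 13: insert 4 -> lo=[4, 4, 7, 8, 12, 15, 18] (size 7, max 18) hi=[18, 23, 35, 37, 42, 45] (size 6, min 18) -> median=18
Step 14: insert 46 -> lo=[4, 4, 7, 8, 12, 15, 18] (size 7, max 18) hi=[18, 23, 35, 37, 42, 45, 46] (size 7, min 18) -> median=18

Answer: 18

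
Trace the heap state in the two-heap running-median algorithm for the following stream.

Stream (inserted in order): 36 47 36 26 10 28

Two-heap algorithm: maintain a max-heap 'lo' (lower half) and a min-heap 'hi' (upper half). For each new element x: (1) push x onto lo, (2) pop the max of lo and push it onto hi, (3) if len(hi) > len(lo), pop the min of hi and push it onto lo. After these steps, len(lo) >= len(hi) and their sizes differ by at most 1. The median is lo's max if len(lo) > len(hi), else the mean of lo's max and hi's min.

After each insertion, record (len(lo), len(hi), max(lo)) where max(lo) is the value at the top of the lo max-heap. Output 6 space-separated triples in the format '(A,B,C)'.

Step 1: insert 36 -> lo=[36] hi=[] -> (len(lo)=1, len(hi)=0, max(lo)=36)
Step 2: insert 47 -> lo=[36] hi=[47] -> (len(lo)=1, len(hi)=1, max(lo)=36)
Step 3: insert 36 -> lo=[36, 36] hi=[47] -> (len(lo)=2, len(hi)=1, max(lo)=36)
Step 4: insert 26 -> lo=[26, 36] hi=[36, 47] -> (len(lo)=2, len(hi)=2, max(lo)=36)
Step 5: insert 10 -> lo=[10, 26, 36] hi=[36, 47] -> (len(lo)=3, len(hi)=2, max(lo)=36)
Step 6: insert 28 -> lo=[10, 26, 28] hi=[36, 36, 47] -> (len(lo)=3, len(hi)=3, max(lo)=28)

Answer: (1,0,36) (1,1,36) (2,1,36) (2,2,36) (3,2,36) (3,3,28)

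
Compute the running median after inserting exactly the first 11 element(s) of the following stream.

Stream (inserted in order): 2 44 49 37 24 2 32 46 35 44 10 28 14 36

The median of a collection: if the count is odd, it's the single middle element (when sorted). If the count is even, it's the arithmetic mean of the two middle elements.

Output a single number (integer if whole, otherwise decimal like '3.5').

Answer: 35

Derivation:
Step 1: insert 2 -> lo=[2] (size 1, max 2) hi=[] (size 0) -> median=2
Step 2: insert 44 -> lo=[2] (size 1, max 2) hi=[44] (size 1, min 44) -> median=23
Step 3: insert 49 -> lo=[2, 44] (size 2, max 44) hi=[49] (size 1, min 49) -> median=44
Step 4: insert 37 -> lo=[2, 37] (size 2, max 37) hi=[44, 49] (size 2, min 44) -> median=40.5
Step 5: insert 24 -> lo=[2, 24, 37] (size 3, max 37) hi=[44, 49] (size 2, min 44) -> median=37
Step 6: insert 2 -> lo=[2, 2, 24] (size 3, max 24) hi=[37, 44, 49] (size 3, min 37) -> median=30.5
Step 7: insert 32 -> lo=[2, 2, 24, 32] (size 4, max 32) hi=[37, 44, 49] (size 3, min 37) -> median=32
Step 8: insert 46 -> lo=[2, 2, 24, 32] (size 4, max 32) hi=[37, 44, 46, 49] (size 4, min 37) -> median=34.5
Step 9: insert 35 -> lo=[2, 2, 24, 32, 35] (size 5, max 35) hi=[37, 44, 46, 49] (size 4, min 37) -> median=35
Step 10: insert 44 -> lo=[2, 2, 24, 32, 35] (size 5, max 35) hi=[37, 44, 44, 46, 49] (size 5, min 37) -> median=36
Step 11: insert 10 -> lo=[2, 2, 10, 24, 32, 35] (size 6, max 35) hi=[37, 44, 44, 46, 49] (size 5, min 37) -> median=35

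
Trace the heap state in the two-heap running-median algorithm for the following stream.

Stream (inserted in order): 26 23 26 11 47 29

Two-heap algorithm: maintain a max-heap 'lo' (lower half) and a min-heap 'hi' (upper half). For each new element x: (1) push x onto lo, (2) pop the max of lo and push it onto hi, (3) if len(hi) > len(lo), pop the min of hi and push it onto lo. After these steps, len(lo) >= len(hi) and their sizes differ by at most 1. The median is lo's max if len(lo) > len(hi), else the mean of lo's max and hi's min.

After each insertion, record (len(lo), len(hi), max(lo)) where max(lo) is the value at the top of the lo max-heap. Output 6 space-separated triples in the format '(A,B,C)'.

Step 1: insert 26 -> lo=[26] hi=[] -> (len(lo)=1, len(hi)=0, max(lo)=26)
Step 2: insert 23 -> lo=[23] hi=[26] -> (len(lo)=1, len(hi)=1, max(lo)=23)
Step 3: insert 26 -> lo=[23, 26] hi=[26] -> (len(lo)=2, len(hi)=1, max(lo)=26)
Step 4: insert 11 -> lo=[11, 23] hi=[26, 26] -> (len(lo)=2, len(hi)=2, max(lo)=23)
Step 5: insert 47 -> lo=[11, 23, 26] hi=[26, 47] -> (len(lo)=3, len(hi)=2, max(lo)=26)
Step 6: insert 29 -> lo=[11, 23, 26] hi=[26, 29, 47] -> (len(lo)=3, len(hi)=3, max(lo)=26)

Answer: (1,0,26) (1,1,23) (2,1,26) (2,2,23) (3,2,26) (3,3,26)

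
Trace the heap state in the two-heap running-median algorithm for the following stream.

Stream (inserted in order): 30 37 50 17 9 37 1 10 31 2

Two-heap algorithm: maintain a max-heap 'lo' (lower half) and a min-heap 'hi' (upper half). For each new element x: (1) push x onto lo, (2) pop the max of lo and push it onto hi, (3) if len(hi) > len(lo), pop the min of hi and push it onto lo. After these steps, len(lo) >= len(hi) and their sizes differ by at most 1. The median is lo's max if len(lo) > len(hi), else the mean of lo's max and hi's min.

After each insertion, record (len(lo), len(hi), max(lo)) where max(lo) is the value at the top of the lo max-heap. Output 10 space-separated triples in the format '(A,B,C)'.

Answer: (1,0,30) (1,1,30) (2,1,37) (2,2,30) (3,2,30) (3,3,30) (4,3,30) (4,4,17) (5,4,30) (5,5,17)

Derivation:
Step 1: insert 30 -> lo=[30] hi=[] -> (len(lo)=1, len(hi)=0, max(lo)=30)
Step 2: insert 37 -> lo=[30] hi=[37] -> (len(lo)=1, len(hi)=1, max(lo)=30)
Step 3: insert 50 -> lo=[30, 37] hi=[50] -> (len(lo)=2, len(hi)=1, max(lo)=37)
Step 4: insert 17 -> lo=[17, 30] hi=[37, 50] -> (len(lo)=2, len(hi)=2, max(lo)=30)
Step 5: insert 9 -> lo=[9, 17, 30] hi=[37, 50] -> (len(lo)=3, len(hi)=2, max(lo)=30)
Step 6: insert 37 -> lo=[9, 17, 30] hi=[37, 37, 50] -> (len(lo)=3, len(hi)=3, max(lo)=30)
Step 7: insert 1 -> lo=[1, 9, 17, 30] hi=[37, 37, 50] -> (len(lo)=4, len(hi)=3, max(lo)=30)
Step 8: insert 10 -> lo=[1, 9, 10, 17] hi=[30, 37, 37, 50] -> (len(lo)=4, len(hi)=4, max(lo)=17)
Step 9: insert 31 -> lo=[1, 9, 10, 17, 30] hi=[31, 37, 37, 50] -> (len(lo)=5, len(hi)=4, max(lo)=30)
Step 10: insert 2 -> lo=[1, 2, 9, 10, 17] hi=[30, 31, 37, 37, 50] -> (len(lo)=5, len(hi)=5, max(lo)=17)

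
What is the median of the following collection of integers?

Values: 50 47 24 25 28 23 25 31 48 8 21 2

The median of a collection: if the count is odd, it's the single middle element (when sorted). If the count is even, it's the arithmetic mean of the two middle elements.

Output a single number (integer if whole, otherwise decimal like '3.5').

Step 1: insert 50 -> lo=[50] (size 1, max 50) hi=[] (size 0) -> median=50
Step 2: insert 47 -> lo=[47] (size 1, max 47) hi=[50] (size 1, min 50) -> median=48.5
Step 3: insert 24 -> lo=[24, 47] (size 2, max 47) hi=[50] (size 1, min 50) -> median=47
Step 4: insert 25 -> lo=[24, 25] (size 2, max 25) hi=[47, 50] (size 2, min 47) -> median=36
Step 5: insert 28 -> lo=[24, 25, 28] (size 3, max 28) hi=[47, 50] (size 2, min 47) -> median=28
Step 6: insert 23 -> lo=[23, 24, 25] (size 3, max 25) hi=[28, 47, 50] (size 3, min 28) -> median=26.5
Step 7: insert 25 -> lo=[23, 24, 25, 25] (size 4, max 25) hi=[28, 47, 50] (size 3, min 28) -> median=25
Step 8: insert 31 -> lo=[23, 24, 25, 25] (size 4, max 25) hi=[28, 31, 47, 50] (size 4, min 28) -> median=26.5
Step 9: insert 48 -> lo=[23, 24, 25, 25, 28] (size 5, max 28) hi=[31, 47, 48, 50] (size 4, min 31) -> median=28
Step 10: insert 8 -> lo=[8, 23, 24, 25, 25] (size 5, max 25) hi=[28, 31, 47, 48, 50] (size 5, min 28) -> median=26.5
Step 11: insert 21 -> lo=[8, 21, 23, 24, 25, 25] (size 6, max 25) hi=[28, 31, 47, 48, 50] (size 5, min 28) -> median=25
Step 12: insert 2 -> lo=[2, 8, 21, 23, 24, 25] (size 6, max 25) hi=[25, 28, 31, 47, 48, 50] (size 6, min 25) -> median=25

Answer: 25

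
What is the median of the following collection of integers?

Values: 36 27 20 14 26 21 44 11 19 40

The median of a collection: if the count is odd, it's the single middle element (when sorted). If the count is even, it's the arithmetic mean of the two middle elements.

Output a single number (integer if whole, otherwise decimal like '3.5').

Step 1: insert 36 -> lo=[36] (size 1, max 36) hi=[] (size 0) -> median=36
Step 2: insert 27 -> lo=[27] (size 1, max 27) hi=[36] (size 1, min 36) -> median=31.5
Step 3: insert 20 -> lo=[20, 27] (size 2, max 27) hi=[36] (size 1, min 36) -> median=27
Step 4: insert 14 -> lo=[14, 20] (size 2, max 20) hi=[27, 36] (size 2, min 27) -> median=23.5
Step 5: insert 26 -> lo=[14, 20, 26] (size 3, max 26) hi=[27, 36] (size 2, min 27) -> median=26
Step 6: insert 21 -> lo=[14, 20, 21] (size 3, max 21) hi=[26, 27, 36] (size 3, min 26) -> median=23.5
Step 7: insert 44 -> lo=[14, 20, 21, 26] (size 4, max 26) hi=[27, 36, 44] (size 3, min 27) -> median=26
Step 8: insert 11 -> lo=[11, 14, 20, 21] (size 4, max 21) hi=[26, 27, 36, 44] (size 4, min 26) -> median=23.5
Step 9: insert 19 -> lo=[11, 14, 19, 20, 21] (size 5, max 21) hi=[26, 27, 36, 44] (size 4, min 26) -> median=21
Step 10: insert 40 -> lo=[11, 14, 19, 20, 21] (size 5, max 21) hi=[26, 27, 36, 40, 44] (size 5, min 26) -> median=23.5

Answer: 23.5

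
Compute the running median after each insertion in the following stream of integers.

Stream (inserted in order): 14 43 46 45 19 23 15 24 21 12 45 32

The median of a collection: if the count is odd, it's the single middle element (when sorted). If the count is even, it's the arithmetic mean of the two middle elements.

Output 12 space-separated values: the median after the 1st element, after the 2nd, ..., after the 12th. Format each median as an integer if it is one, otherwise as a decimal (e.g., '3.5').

Step 1: insert 14 -> lo=[14] (size 1, max 14) hi=[] (size 0) -> median=14
Step 2: insert 43 -> lo=[14] (size 1, max 14) hi=[43] (size 1, min 43) -> median=28.5
Step 3: insert 46 -> lo=[14, 43] (size 2, max 43) hi=[46] (size 1, min 46) -> median=43
Step 4: insert 45 -> lo=[14, 43] (size 2, max 43) hi=[45, 46] (size 2, min 45) -> median=44
Step 5: insert 19 -> lo=[14, 19, 43] (size 3, max 43) hi=[45, 46] (size 2, min 45) -> median=43
Step 6: insert 23 -> lo=[14, 19, 23] (size 3, max 23) hi=[43, 45, 46] (size 3, min 43) -> median=33
Step 7: insert 15 -> lo=[14, 15, 19, 23] (size 4, max 23) hi=[43, 45, 46] (size 3, min 43) -> median=23
Step 8: insert 24 -> lo=[14, 15, 19, 23] (size 4, max 23) hi=[24, 43, 45, 46] (size 4, min 24) -> median=23.5
Step 9: insert 21 -> lo=[14, 15, 19, 21, 23] (size 5, max 23) hi=[24, 43, 45, 46] (size 4, min 24) -> median=23
Step 10: insert 12 -> lo=[12, 14, 15, 19, 21] (size 5, max 21) hi=[23, 24, 43, 45, 46] (size 5, min 23) -> median=22
Step 11: insert 45 -> lo=[12, 14, 15, 19, 21, 23] (size 6, max 23) hi=[24, 43, 45, 45, 46] (size 5, min 24) -> median=23
Step 12: insert 32 -> lo=[12, 14, 15, 19, 21, 23] (size 6, max 23) hi=[24, 32, 43, 45, 45, 46] (size 6, min 24) -> median=23.5

Answer: 14 28.5 43 44 43 33 23 23.5 23 22 23 23.5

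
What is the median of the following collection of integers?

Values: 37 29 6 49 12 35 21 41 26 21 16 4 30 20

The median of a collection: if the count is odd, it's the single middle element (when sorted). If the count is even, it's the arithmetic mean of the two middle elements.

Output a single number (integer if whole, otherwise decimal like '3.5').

Step 1: insert 37 -> lo=[37] (size 1, max 37) hi=[] (size 0) -> median=37
Step 2: insert 29 -> lo=[29] (size 1, max 29) hi=[37] (size 1, min 37) -> median=33
Step 3: insert 6 -> lo=[6, 29] (size 2, max 29) hi=[37] (size 1, min 37) -> median=29
Step 4: insert 49 -> lo=[6, 29] (size 2, max 29) hi=[37, 49] (size 2, min 37) -> median=33
Step 5: insert 12 -> lo=[6, 12, 29] (size 3, max 29) hi=[37, 49] (size 2, min 37) -> median=29
Step 6: insert 35 -> lo=[6, 12, 29] (size 3, max 29) hi=[35, 37, 49] (size 3, min 35) -> median=32
Step 7: insert 21 -> lo=[6, 12, 21, 29] (size 4, max 29) hi=[35, 37, 49] (size 3, min 35) -> median=29
Step 8: insert 41 -> lo=[6, 12, 21, 29] (size 4, max 29) hi=[35, 37, 41, 49] (size 4, min 35) -> median=32
Step 9: insert 26 -> lo=[6, 12, 21, 26, 29] (size 5, max 29) hi=[35, 37, 41, 49] (size 4, min 35) -> median=29
Step 10: insert 21 -> lo=[6, 12, 21, 21, 26] (size 5, max 26) hi=[29, 35, 37, 41, 49] (size 5, min 29) -> median=27.5
Step 11: insert 16 -> lo=[6, 12, 16, 21, 21, 26] (size 6, max 26) hi=[29, 35, 37, 41, 49] (size 5, min 29) -> median=26
Step 12: insert 4 -> lo=[4, 6, 12, 16, 21, 21] (size 6, max 21) hi=[26, 29, 35, 37, 41, 49] (size 6, min 26) -> median=23.5
Step 13: insert 30 -> lo=[4, 6, 12, 16, 21, 21, 26] (size 7, max 26) hi=[29, 30, 35, 37, 41, 49] (size 6, min 29) -> median=26
Step 14: insert 20 -> lo=[4, 6, 12, 16, 20, 21, 21] (size 7, max 21) hi=[26, 29, 30, 35, 37, 41, 49] (size 7, min 26) -> median=23.5

Answer: 23.5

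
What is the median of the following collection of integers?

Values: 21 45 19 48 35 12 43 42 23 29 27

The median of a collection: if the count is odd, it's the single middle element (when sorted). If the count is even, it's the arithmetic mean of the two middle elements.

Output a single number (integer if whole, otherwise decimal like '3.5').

Answer: 29

Derivation:
Step 1: insert 21 -> lo=[21] (size 1, max 21) hi=[] (size 0) -> median=21
Step 2: insert 45 -> lo=[21] (size 1, max 21) hi=[45] (size 1, min 45) -> median=33
Step 3: insert 19 -> lo=[19, 21] (size 2, max 21) hi=[45] (size 1, min 45) -> median=21
Step 4: insert 48 -> lo=[19, 21] (size 2, max 21) hi=[45, 48] (size 2, min 45) -> median=33
Step 5: insert 35 -> lo=[19, 21, 35] (size 3, max 35) hi=[45, 48] (size 2, min 45) -> median=35
Step 6: insert 12 -> lo=[12, 19, 21] (size 3, max 21) hi=[35, 45, 48] (size 3, min 35) -> median=28
Step 7: insert 43 -> lo=[12, 19, 21, 35] (size 4, max 35) hi=[43, 45, 48] (size 3, min 43) -> median=35
Step 8: insert 42 -> lo=[12, 19, 21, 35] (size 4, max 35) hi=[42, 43, 45, 48] (size 4, min 42) -> median=38.5
Step 9: insert 23 -> lo=[12, 19, 21, 23, 35] (size 5, max 35) hi=[42, 43, 45, 48] (size 4, min 42) -> median=35
Step 10: insert 29 -> lo=[12, 19, 21, 23, 29] (size 5, max 29) hi=[35, 42, 43, 45, 48] (size 5, min 35) -> median=32
Step 11: insert 27 -> lo=[12, 19, 21, 23, 27, 29] (size 6, max 29) hi=[35, 42, 43, 45, 48] (size 5, min 35) -> median=29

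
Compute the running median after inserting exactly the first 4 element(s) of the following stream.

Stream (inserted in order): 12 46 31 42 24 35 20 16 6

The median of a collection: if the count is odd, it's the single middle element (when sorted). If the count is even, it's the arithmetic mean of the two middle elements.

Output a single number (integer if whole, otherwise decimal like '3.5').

Step 1: insert 12 -> lo=[12] (size 1, max 12) hi=[] (size 0) -> median=12
Step 2: insert 46 -> lo=[12] (size 1, max 12) hi=[46] (size 1, min 46) -> median=29
Step 3: insert 31 -> lo=[12, 31] (size 2, max 31) hi=[46] (size 1, min 46) -> median=31
Step 4: insert 42 -> lo=[12, 31] (size 2, max 31) hi=[42, 46] (size 2, min 42) -> median=36.5

Answer: 36.5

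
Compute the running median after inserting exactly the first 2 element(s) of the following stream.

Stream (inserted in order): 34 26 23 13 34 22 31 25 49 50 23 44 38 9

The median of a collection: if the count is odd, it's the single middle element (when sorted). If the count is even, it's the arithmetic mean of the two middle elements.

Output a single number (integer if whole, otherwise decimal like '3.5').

Step 1: insert 34 -> lo=[34] (size 1, max 34) hi=[] (size 0) -> median=34
Step 2: insert 26 -> lo=[26] (size 1, max 26) hi=[34] (size 1, min 34) -> median=30

Answer: 30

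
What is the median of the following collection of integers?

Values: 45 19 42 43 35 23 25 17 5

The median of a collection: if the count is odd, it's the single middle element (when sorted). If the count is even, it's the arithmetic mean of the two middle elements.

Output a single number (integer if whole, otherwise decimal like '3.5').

Step 1: insert 45 -> lo=[45] (size 1, max 45) hi=[] (size 0) -> median=45
Step 2: insert 19 -> lo=[19] (size 1, max 19) hi=[45] (size 1, min 45) -> median=32
Step 3: insert 42 -> lo=[19, 42] (size 2, max 42) hi=[45] (size 1, min 45) -> median=42
Step 4: insert 43 -> lo=[19, 42] (size 2, max 42) hi=[43, 45] (size 2, min 43) -> median=42.5
Step 5: insert 35 -> lo=[19, 35, 42] (size 3, max 42) hi=[43, 45] (size 2, min 43) -> median=42
Step 6: insert 23 -> lo=[19, 23, 35] (size 3, max 35) hi=[42, 43, 45] (size 3, min 42) -> median=38.5
Step 7: insert 25 -> lo=[19, 23, 25, 35] (size 4, max 35) hi=[42, 43, 45] (size 3, min 42) -> median=35
Step 8: insert 17 -> lo=[17, 19, 23, 25] (size 4, max 25) hi=[35, 42, 43, 45] (size 4, min 35) -> median=30
Step 9: insert 5 -> lo=[5, 17, 19, 23, 25] (size 5, max 25) hi=[35, 42, 43, 45] (size 4, min 35) -> median=25

Answer: 25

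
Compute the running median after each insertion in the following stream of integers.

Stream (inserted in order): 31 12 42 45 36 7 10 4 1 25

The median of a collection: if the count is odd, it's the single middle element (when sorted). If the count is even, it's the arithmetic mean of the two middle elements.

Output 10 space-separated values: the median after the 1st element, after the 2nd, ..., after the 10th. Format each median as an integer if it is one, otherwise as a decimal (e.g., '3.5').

Answer: 31 21.5 31 36.5 36 33.5 31 21.5 12 18.5

Derivation:
Step 1: insert 31 -> lo=[31] (size 1, max 31) hi=[] (size 0) -> median=31
Step 2: insert 12 -> lo=[12] (size 1, max 12) hi=[31] (size 1, min 31) -> median=21.5
Step 3: insert 42 -> lo=[12, 31] (size 2, max 31) hi=[42] (size 1, min 42) -> median=31
Step 4: insert 45 -> lo=[12, 31] (size 2, max 31) hi=[42, 45] (size 2, min 42) -> median=36.5
Step 5: insert 36 -> lo=[12, 31, 36] (size 3, max 36) hi=[42, 45] (size 2, min 42) -> median=36
Step 6: insert 7 -> lo=[7, 12, 31] (size 3, max 31) hi=[36, 42, 45] (size 3, min 36) -> median=33.5
Step 7: insert 10 -> lo=[7, 10, 12, 31] (size 4, max 31) hi=[36, 42, 45] (size 3, min 36) -> median=31
Step 8: insert 4 -> lo=[4, 7, 10, 12] (size 4, max 12) hi=[31, 36, 42, 45] (size 4, min 31) -> median=21.5
Step 9: insert 1 -> lo=[1, 4, 7, 10, 12] (size 5, max 12) hi=[31, 36, 42, 45] (size 4, min 31) -> median=12
Step 10: insert 25 -> lo=[1, 4, 7, 10, 12] (size 5, max 12) hi=[25, 31, 36, 42, 45] (size 5, min 25) -> median=18.5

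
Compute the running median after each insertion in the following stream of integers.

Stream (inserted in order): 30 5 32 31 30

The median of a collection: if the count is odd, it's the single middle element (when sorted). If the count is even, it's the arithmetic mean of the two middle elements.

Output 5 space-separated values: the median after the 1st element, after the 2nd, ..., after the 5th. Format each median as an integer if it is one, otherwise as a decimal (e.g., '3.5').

Answer: 30 17.5 30 30.5 30

Derivation:
Step 1: insert 30 -> lo=[30] (size 1, max 30) hi=[] (size 0) -> median=30
Step 2: insert 5 -> lo=[5] (size 1, max 5) hi=[30] (size 1, min 30) -> median=17.5
Step 3: insert 32 -> lo=[5, 30] (size 2, max 30) hi=[32] (size 1, min 32) -> median=30
Step 4: insert 31 -> lo=[5, 30] (size 2, max 30) hi=[31, 32] (size 2, min 31) -> median=30.5
Step 5: insert 30 -> lo=[5, 30, 30] (size 3, max 30) hi=[31, 32] (size 2, min 31) -> median=30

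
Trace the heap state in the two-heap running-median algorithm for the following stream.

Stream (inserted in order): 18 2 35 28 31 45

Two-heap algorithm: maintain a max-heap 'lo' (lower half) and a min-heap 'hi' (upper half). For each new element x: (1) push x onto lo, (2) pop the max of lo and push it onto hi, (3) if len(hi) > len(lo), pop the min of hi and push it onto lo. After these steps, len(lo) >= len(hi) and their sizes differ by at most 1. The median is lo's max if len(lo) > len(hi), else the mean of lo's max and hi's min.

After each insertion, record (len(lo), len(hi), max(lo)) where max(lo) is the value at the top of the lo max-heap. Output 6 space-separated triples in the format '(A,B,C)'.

Step 1: insert 18 -> lo=[18] hi=[] -> (len(lo)=1, len(hi)=0, max(lo)=18)
Step 2: insert 2 -> lo=[2] hi=[18] -> (len(lo)=1, len(hi)=1, max(lo)=2)
Step 3: insert 35 -> lo=[2, 18] hi=[35] -> (len(lo)=2, len(hi)=1, max(lo)=18)
Step 4: insert 28 -> lo=[2, 18] hi=[28, 35] -> (len(lo)=2, len(hi)=2, max(lo)=18)
Step 5: insert 31 -> lo=[2, 18, 28] hi=[31, 35] -> (len(lo)=3, len(hi)=2, max(lo)=28)
Step 6: insert 45 -> lo=[2, 18, 28] hi=[31, 35, 45] -> (len(lo)=3, len(hi)=3, max(lo)=28)

Answer: (1,0,18) (1,1,2) (2,1,18) (2,2,18) (3,2,28) (3,3,28)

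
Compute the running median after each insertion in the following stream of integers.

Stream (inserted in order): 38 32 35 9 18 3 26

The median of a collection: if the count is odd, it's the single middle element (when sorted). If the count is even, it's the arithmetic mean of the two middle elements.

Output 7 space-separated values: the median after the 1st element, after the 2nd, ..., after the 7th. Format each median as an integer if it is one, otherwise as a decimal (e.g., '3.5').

Answer: 38 35 35 33.5 32 25 26

Derivation:
Step 1: insert 38 -> lo=[38] (size 1, max 38) hi=[] (size 0) -> median=38
Step 2: insert 32 -> lo=[32] (size 1, max 32) hi=[38] (size 1, min 38) -> median=35
Step 3: insert 35 -> lo=[32, 35] (size 2, max 35) hi=[38] (size 1, min 38) -> median=35
Step 4: insert 9 -> lo=[9, 32] (size 2, max 32) hi=[35, 38] (size 2, min 35) -> median=33.5
Step 5: insert 18 -> lo=[9, 18, 32] (size 3, max 32) hi=[35, 38] (size 2, min 35) -> median=32
Step 6: insert 3 -> lo=[3, 9, 18] (size 3, max 18) hi=[32, 35, 38] (size 3, min 32) -> median=25
Step 7: insert 26 -> lo=[3, 9, 18, 26] (size 4, max 26) hi=[32, 35, 38] (size 3, min 32) -> median=26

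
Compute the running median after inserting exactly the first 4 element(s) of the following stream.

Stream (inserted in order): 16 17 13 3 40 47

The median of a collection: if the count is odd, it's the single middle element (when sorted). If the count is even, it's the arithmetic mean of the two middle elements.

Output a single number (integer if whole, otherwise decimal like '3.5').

Step 1: insert 16 -> lo=[16] (size 1, max 16) hi=[] (size 0) -> median=16
Step 2: insert 17 -> lo=[16] (size 1, max 16) hi=[17] (size 1, min 17) -> median=16.5
Step 3: insert 13 -> lo=[13, 16] (size 2, max 16) hi=[17] (size 1, min 17) -> median=16
Step 4: insert 3 -> lo=[3, 13] (size 2, max 13) hi=[16, 17] (size 2, min 16) -> median=14.5

Answer: 14.5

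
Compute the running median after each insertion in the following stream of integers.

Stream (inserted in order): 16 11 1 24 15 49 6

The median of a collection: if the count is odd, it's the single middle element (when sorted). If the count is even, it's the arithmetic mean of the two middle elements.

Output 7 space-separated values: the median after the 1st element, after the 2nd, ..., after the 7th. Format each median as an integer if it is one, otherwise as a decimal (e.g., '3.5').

Step 1: insert 16 -> lo=[16] (size 1, max 16) hi=[] (size 0) -> median=16
Step 2: insert 11 -> lo=[11] (size 1, max 11) hi=[16] (size 1, min 16) -> median=13.5
Step 3: insert 1 -> lo=[1, 11] (size 2, max 11) hi=[16] (size 1, min 16) -> median=11
Step 4: insert 24 -> lo=[1, 11] (size 2, max 11) hi=[16, 24] (size 2, min 16) -> median=13.5
Step 5: insert 15 -> lo=[1, 11, 15] (size 3, max 15) hi=[16, 24] (size 2, min 16) -> median=15
Step 6: insert 49 -> lo=[1, 11, 15] (size 3, max 15) hi=[16, 24, 49] (size 3, min 16) -> median=15.5
Step 7: insert 6 -> lo=[1, 6, 11, 15] (size 4, max 15) hi=[16, 24, 49] (size 3, min 16) -> median=15

Answer: 16 13.5 11 13.5 15 15.5 15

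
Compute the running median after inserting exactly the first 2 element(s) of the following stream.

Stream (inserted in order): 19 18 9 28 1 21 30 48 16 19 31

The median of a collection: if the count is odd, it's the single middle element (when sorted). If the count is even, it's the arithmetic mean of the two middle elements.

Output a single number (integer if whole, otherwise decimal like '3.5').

Answer: 18.5

Derivation:
Step 1: insert 19 -> lo=[19] (size 1, max 19) hi=[] (size 0) -> median=19
Step 2: insert 18 -> lo=[18] (size 1, max 18) hi=[19] (size 1, min 19) -> median=18.5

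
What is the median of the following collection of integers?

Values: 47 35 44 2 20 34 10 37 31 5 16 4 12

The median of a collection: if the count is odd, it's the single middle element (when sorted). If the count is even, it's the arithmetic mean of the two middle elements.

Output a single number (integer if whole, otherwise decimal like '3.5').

Answer: 20

Derivation:
Step 1: insert 47 -> lo=[47] (size 1, max 47) hi=[] (size 0) -> median=47
Step 2: insert 35 -> lo=[35] (size 1, max 35) hi=[47] (size 1, min 47) -> median=41
Step 3: insert 44 -> lo=[35, 44] (size 2, max 44) hi=[47] (size 1, min 47) -> median=44
Step 4: insert 2 -> lo=[2, 35] (size 2, max 35) hi=[44, 47] (size 2, min 44) -> median=39.5
Step 5: insert 20 -> lo=[2, 20, 35] (size 3, max 35) hi=[44, 47] (size 2, min 44) -> median=35
Step 6: insert 34 -> lo=[2, 20, 34] (size 3, max 34) hi=[35, 44, 47] (size 3, min 35) -> median=34.5
Step 7: insert 10 -> lo=[2, 10, 20, 34] (size 4, max 34) hi=[35, 44, 47] (size 3, min 35) -> median=34
Step 8: insert 37 -> lo=[2, 10, 20, 34] (size 4, max 34) hi=[35, 37, 44, 47] (size 4, min 35) -> median=34.5
Step 9: insert 31 -> lo=[2, 10, 20, 31, 34] (size 5, max 34) hi=[35, 37, 44, 47] (size 4, min 35) -> median=34
Step 10: insert 5 -> lo=[2, 5, 10, 20, 31] (size 5, max 31) hi=[34, 35, 37, 44, 47] (size 5, min 34) -> median=32.5
Step 11: insert 16 -> lo=[2, 5, 10, 16, 20, 31] (size 6, max 31) hi=[34, 35, 37, 44, 47] (size 5, min 34) -> median=31
Step 12: insert 4 -> lo=[2, 4, 5, 10, 16, 20] (size 6, max 20) hi=[31, 34, 35, 37, 44, 47] (size 6, min 31) -> median=25.5
Step 13: insert 12 -> lo=[2, 4, 5, 10, 12, 16, 20] (size 7, max 20) hi=[31, 34, 35, 37, 44, 47] (size 6, min 31) -> median=20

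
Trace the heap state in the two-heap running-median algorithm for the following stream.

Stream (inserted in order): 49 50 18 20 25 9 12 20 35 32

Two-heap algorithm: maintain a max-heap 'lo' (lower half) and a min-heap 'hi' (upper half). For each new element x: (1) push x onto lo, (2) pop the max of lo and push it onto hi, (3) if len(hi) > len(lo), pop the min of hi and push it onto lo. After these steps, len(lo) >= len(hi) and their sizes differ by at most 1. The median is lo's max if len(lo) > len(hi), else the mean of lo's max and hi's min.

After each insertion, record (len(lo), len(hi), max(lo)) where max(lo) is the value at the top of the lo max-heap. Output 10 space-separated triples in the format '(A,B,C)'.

Answer: (1,0,49) (1,1,49) (2,1,49) (2,2,20) (3,2,25) (3,3,20) (4,3,20) (4,4,20) (5,4,20) (5,5,20)

Derivation:
Step 1: insert 49 -> lo=[49] hi=[] -> (len(lo)=1, len(hi)=0, max(lo)=49)
Step 2: insert 50 -> lo=[49] hi=[50] -> (len(lo)=1, len(hi)=1, max(lo)=49)
Step 3: insert 18 -> lo=[18, 49] hi=[50] -> (len(lo)=2, len(hi)=1, max(lo)=49)
Step 4: insert 20 -> lo=[18, 20] hi=[49, 50] -> (len(lo)=2, len(hi)=2, max(lo)=20)
Step 5: insert 25 -> lo=[18, 20, 25] hi=[49, 50] -> (len(lo)=3, len(hi)=2, max(lo)=25)
Step 6: insert 9 -> lo=[9, 18, 20] hi=[25, 49, 50] -> (len(lo)=3, len(hi)=3, max(lo)=20)
Step 7: insert 12 -> lo=[9, 12, 18, 20] hi=[25, 49, 50] -> (len(lo)=4, len(hi)=3, max(lo)=20)
Step 8: insert 20 -> lo=[9, 12, 18, 20] hi=[20, 25, 49, 50] -> (len(lo)=4, len(hi)=4, max(lo)=20)
Step 9: insert 35 -> lo=[9, 12, 18, 20, 20] hi=[25, 35, 49, 50] -> (len(lo)=5, len(hi)=4, max(lo)=20)
Step 10: insert 32 -> lo=[9, 12, 18, 20, 20] hi=[25, 32, 35, 49, 50] -> (len(lo)=5, len(hi)=5, max(lo)=20)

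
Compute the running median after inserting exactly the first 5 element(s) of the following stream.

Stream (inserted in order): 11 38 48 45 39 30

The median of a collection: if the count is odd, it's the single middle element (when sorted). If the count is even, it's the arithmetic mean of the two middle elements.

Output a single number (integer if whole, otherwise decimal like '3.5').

Step 1: insert 11 -> lo=[11] (size 1, max 11) hi=[] (size 0) -> median=11
Step 2: insert 38 -> lo=[11] (size 1, max 11) hi=[38] (size 1, min 38) -> median=24.5
Step 3: insert 48 -> lo=[11, 38] (size 2, max 38) hi=[48] (size 1, min 48) -> median=38
Step 4: insert 45 -> lo=[11, 38] (size 2, max 38) hi=[45, 48] (size 2, min 45) -> median=41.5
Step 5: insert 39 -> lo=[11, 38, 39] (size 3, max 39) hi=[45, 48] (size 2, min 45) -> median=39

Answer: 39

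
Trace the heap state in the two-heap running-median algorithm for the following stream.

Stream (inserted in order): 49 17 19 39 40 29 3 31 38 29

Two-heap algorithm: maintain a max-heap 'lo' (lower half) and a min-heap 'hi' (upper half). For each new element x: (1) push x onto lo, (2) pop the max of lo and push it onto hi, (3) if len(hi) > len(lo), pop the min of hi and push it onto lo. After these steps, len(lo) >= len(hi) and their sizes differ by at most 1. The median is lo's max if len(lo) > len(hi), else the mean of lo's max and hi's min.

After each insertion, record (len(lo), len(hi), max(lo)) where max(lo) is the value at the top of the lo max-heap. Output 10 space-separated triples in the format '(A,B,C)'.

Answer: (1,0,49) (1,1,17) (2,1,19) (2,2,19) (3,2,39) (3,3,29) (4,3,29) (4,4,29) (5,4,31) (5,5,29)

Derivation:
Step 1: insert 49 -> lo=[49] hi=[] -> (len(lo)=1, len(hi)=0, max(lo)=49)
Step 2: insert 17 -> lo=[17] hi=[49] -> (len(lo)=1, len(hi)=1, max(lo)=17)
Step 3: insert 19 -> lo=[17, 19] hi=[49] -> (len(lo)=2, len(hi)=1, max(lo)=19)
Step 4: insert 39 -> lo=[17, 19] hi=[39, 49] -> (len(lo)=2, len(hi)=2, max(lo)=19)
Step 5: insert 40 -> lo=[17, 19, 39] hi=[40, 49] -> (len(lo)=3, len(hi)=2, max(lo)=39)
Step 6: insert 29 -> lo=[17, 19, 29] hi=[39, 40, 49] -> (len(lo)=3, len(hi)=3, max(lo)=29)
Step 7: insert 3 -> lo=[3, 17, 19, 29] hi=[39, 40, 49] -> (len(lo)=4, len(hi)=3, max(lo)=29)
Step 8: insert 31 -> lo=[3, 17, 19, 29] hi=[31, 39, 40, 49] -> (len(lo)=4, len(hi)=4, max(lo)=29)
Step 9: insert 38 -> lo=[3, 17, 19, 29, 31] hi=[38, 39, 40, 49] -> (len(lo)=5, len(hi)=4, max(lo)=31)
Step 10: insert 29 -> lo=[3, 17, 19, 29, 29] hi=[31, 38, 39, 40, 49] -> (len(lo)=5, len(hi)=5, max(lo)=29)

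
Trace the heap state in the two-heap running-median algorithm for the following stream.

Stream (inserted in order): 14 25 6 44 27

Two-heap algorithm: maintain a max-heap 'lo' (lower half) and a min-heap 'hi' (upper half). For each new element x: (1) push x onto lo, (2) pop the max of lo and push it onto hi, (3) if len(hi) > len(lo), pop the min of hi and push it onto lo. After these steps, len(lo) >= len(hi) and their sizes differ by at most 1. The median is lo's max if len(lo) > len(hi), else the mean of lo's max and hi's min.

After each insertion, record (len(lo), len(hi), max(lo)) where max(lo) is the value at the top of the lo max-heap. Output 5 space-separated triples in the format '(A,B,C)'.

Answer: (1,0,14) (1,1,14) (2,1,14) (2,2,14) (3,2,25)

Derivation:
Step 1: insert 14 -> lo=[14] hi=[] -> (len(lo)=1, len(hi)=0, max(lo)=14)
Step 2: insert 25 -> lo=[14] hi=[25] -> (len(lo)=1, len(hi)=1, max(lo)=14)
Step 3: insert 6 -> lo=[6, 14] hi=[25] -> (len(lo)=2, len(hi)=1, max(lo)=14)
Step 4: insert 44 -> lo=[6, 14] hi=[25, 44] -> (len(lo)=2, len(hi)=2, max(lo)=14)
Step 5: insert 27 -> lo=[6, 14, 25] hi=[27, 44] -> (len(lo)=3, len(hi)=2, max(lo)=25)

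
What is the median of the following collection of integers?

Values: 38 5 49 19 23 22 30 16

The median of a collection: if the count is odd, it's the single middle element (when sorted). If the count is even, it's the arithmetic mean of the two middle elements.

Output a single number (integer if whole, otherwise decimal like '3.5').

Step 1: insert 38 -> lo=[38] (size 1, max 38) hi=[] (size 0) -> median=38
Step 2: insert 5 -> lo=[5] (size 1, max 5) hi=[38] (size 1, min 38) -> median=21.5
Step 3: insert 49 -> lo=[5, 38] (size 2, max 38) hi=[49] (size 1, min 49) -> median=38
Step 4: insert 19 -> lo=[5, 19] (size 2, max 19) hi=[38, 49] (size 2, min 38) -> median=28.5
Step 5: insert 23 -> lo=[5, 19, 23] (size 3, max 23) hi=[38, 49] (size 2, min 38) -> median=23
Step 6: insert 22 -> lo=[5, 19, 22] (size 3, max 22) hi=[23, 38, 49] (size 3, min 23) -> median=22.5
Step 7: insert 30 -> lo=[5, 19, 22, 23] (size 4, max 23) hi=[30, 38, 49] (size 3, min 30) -> median=23
Step 8: insert 16 -> lo=[5, 16, 19, 22] (size 4, max 22) hi=[23, 30, 38, 49] (size 4, min 23) -> median=22.5

Answer: 22.5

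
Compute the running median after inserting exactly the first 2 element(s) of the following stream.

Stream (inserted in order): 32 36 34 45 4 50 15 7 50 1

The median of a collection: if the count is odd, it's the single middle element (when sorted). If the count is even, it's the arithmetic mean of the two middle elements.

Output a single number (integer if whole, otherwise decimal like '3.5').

Step 1: insert 32 -> lo=[32] (size 1, max 32) hi=[] (size 0) -> median=32
Step 2: insert 36 -> lo=[32] (size 1, max 32) hi=[36] (size 1, min 36) -> median=34

Answer: 34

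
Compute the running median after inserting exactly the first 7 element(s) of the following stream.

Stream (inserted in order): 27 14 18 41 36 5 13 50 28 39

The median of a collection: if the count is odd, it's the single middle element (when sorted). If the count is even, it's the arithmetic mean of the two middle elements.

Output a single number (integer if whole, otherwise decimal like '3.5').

Answer: 18

Derivation:
Step 1: insert 27 -> lo=[27] (size 1, max 27) hi=[] (size 0) -> median=27
Step 2: insert 14 -> lo=[14] (size 1, max 14) hi=[27] (size 1, min 27) -> median=20.5
Step 3: insert 18 -> lo=[14, 18] (size 2, max 18) hi=[27] (size 1, min 27) -> median=18
Step 4: insert 41 -> lo=[14, 18] (size 2, max 18) hi=[27, 41] (size 2, min 27) -> median=22.5
Step 5: insert 36 -> lo=[14, 18, 27] (size 3, max 27) hi=[36, 41] (size 2, min 36) -> median=27
Step 6: insert 5 -> lo=[5, 14, 18] (size 3, max 18) hi=[27, 36, 41] (size 3, min 27) -> median=22.5
Step 7: insert 13 -> lo=[5, 13, 14, 18] (size 4, max 18) hi=[27, 36, 41] (size 3, min 27) -> median=18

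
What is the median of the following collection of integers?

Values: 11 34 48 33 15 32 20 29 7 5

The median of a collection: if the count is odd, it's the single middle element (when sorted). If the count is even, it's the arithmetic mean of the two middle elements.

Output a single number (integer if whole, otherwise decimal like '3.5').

Answer: 24.5

Derivation:
Step 1: insert 11 -> lo=[11] (size 1, max 11) hi=[] (size 0) -> median=11
Step 2: insert 34 -> lo=[11] (size 1, max 11) hi=[34] (size 1, min 34) -> median=22.5
Step 3: insert 48 -> lo=[11, 34] (size 2, max 34) hi=[48] (size 1, min 48) -> median=34
Step 4: insert 33 -> lo=[11, 33] (size 2, max 33) hi=[34, 48] (size 2, min 34) -> median=33.5
Step 5: insert 15 -> lo=[11, 15, 33] (size 3, max 33) hi=[34, 48] (size 2, min 34) -> median=33
Step 6: insert 32 -> lo=[11, 15, 32] (size 3, max 32) hi=[33, 34, 48] (size 3, min 33) -> median=32.5
Step 7: insert 20 -> lo=[11, 15, 20, 32] (size 4, max 32) hi=[33, 34, 48] (size 3, min 33) -> median=32
Step 8: insert 29 -> lo=[11, 15, 20, 29] (size 4, max 29) hi=[32, 33, 34, 48] (size 4, min 32) -> median=30.5
Step 9: insert 7 -> lo=[7, 11, 15, 20, 29] (size 5, max 29) hi=[32, 33, 34, 48] (size 4, min 32) -> median=29
Step 10: insert 5 -> lo=[5, 7, 11, 15, 20] (size 5, max 20) hi=[29, 32, 33, 34, 48] (size 5, min 29) -> median=24.5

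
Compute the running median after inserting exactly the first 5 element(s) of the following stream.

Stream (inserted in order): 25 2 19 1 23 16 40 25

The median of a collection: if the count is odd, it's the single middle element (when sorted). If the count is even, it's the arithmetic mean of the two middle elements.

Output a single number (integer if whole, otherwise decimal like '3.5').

Answer: 19

Derivation:
Step 1: insert 25 -> lo=[25] (size 1, max 25) hi=[] (size 0) -> median=25
Step 2: insert 2 -> lo=[2] (size 1, max 2) hi=[25] (size 1, min 25) -> median=13.5
Step 3: insert 19 -> lo=[2, 19] (size 2, max 19) hi=[25] (size 1, min 25) -> median=19
Step 4: insert 1 -> lo=[1, 2] (size 2, max 2) hi=[19, 25] (size 2, min 19) -> median=10.5
Step 5: insert 23 -> lo=[1, 2, 19] (size 3, max 19) hi=[23, 25] (size 2, min 23) -> median=19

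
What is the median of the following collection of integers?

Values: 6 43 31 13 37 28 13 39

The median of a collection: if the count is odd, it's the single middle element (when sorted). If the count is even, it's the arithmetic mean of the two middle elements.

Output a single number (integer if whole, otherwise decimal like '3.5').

Answer: 29.5

Derivation:
Step 1: insert 6 -> lo=[6] (size 1, max 6) hi=[] (size 0) -> median=6
Step 2: insert 43 -> lo=[6] (size 1, max 6) hi=[43] (size 1, min 43) -> median=24.5
Step 3: insert 31 -> lo=[6, 31] (size 2, max 31) hi=[43] (size 1, min 43) -> median=31
Step 4: insert 13 -> lo=[6, 13] (size 2, max 13) hi=[31, 43] (size 2, min 31) -> median=22
Step 5: insert 37 -> lo=[6, 13, 31] (size 3, max 31) hi=[37, 43] (size 2, min 37) -> median=31
Step 6: insert 28 -> lo=[6, 13, 28] (size 3, max 28) hi=[31, 37, 43] (size 3, min 31) -> median=29.5
Step 7: insert 13 -> lo=[6, 13, 13, 28] (size 4, max 28) hi=[31, 37, 43] (size 3, min 31) -> median=28
Step 8: insert 39 -> lo=[6, 13, 13, 28] (size 4, max 28) hi=[31, 37, 39, 43] (size 4, min 31) -> median=29.5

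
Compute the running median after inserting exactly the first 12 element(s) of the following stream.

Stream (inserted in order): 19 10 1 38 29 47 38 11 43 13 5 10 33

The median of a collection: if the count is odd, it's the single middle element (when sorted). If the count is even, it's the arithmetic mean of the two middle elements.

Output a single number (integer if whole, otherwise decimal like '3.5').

Answer: 16

Derivation:
Step 1: insert 19 -> lo=[19] (size 1, max 19) hi=[] (size 0) -> median=19
Step 2: insert 10 -> lo=[10] (size 1, max 10) hi=[19] (size 1, min 19) -> median=14.5
Step 3: insert 1 -> lo=[1, 10] (size 2, max 10) hi=[19] (size 1, min 19) -> median=10
Step 4: insert 38 -> lo=[1, 10] (size 2, max 10) hi=[19, 38] (size 2, min 19) -> median=14.5
Step 5: insert 29 -> lo=[1, 10, 19] (size 3, max 19) hi=[29, 38] (size 2, min 29) -> median=19
Step 6: insert 47 -> lo=[1, 10, 19] (size 3, max 19) hi=[29, 38, 47] (size 3, min 29) -> median=24
Step 7: insert 38 -> lo=[1, 10, 19, 29] (size 4, max 29) hi=[38, 38, 47] (size 3, min 38) -> median=29
Step 8: insert 11 -> lo=[1, 10, 11, 19] (size 4, max 19) hi=[29, 38, 38, 47] (size 4, min 29) -> median=24
Step 9: insert 43 -> lo=[1, 10, 11, 19, 29] (size 5, max 29) hi=[38, 38, 43, 47] (size 4, min 38) -> median=29
Step 10: insert 13 -> lo=[1, 10, 11, 13, 19] (size 5, max 19) hi=[29, 38, 38, 43, 47] (size 5, min 29) -> median=24
Step 11: insert 5 -> lo=[1, 5, 10, 11, 13, 19] (size 6, max 19) hi=[29, 38, 38, 43, 47] (size 5, min 29) -> median=19
Step 12: insert 10 -> lo=[1, 5, 10, 10, 11, 13] (size 6, max 13) hi=[19, 29, 38, 38, 43, 47] (size 6, min 19) -> median=16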